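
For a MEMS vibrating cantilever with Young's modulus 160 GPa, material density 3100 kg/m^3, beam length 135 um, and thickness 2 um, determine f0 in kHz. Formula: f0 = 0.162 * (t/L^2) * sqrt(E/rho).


Step 1: Convert units to SI.
t_SI = 2e-6 m, L_SI = 135e-6 m
Step 2: Calculate sqrt(E/rho).
sqrt(160e9 / 3100) = 7184.21 m/s
Step 3: Compute f0.
f0 = 0.162 * 2e-6 / (135e-6)^2 * 7184.21 = 127719.3 Hz = 127.72 kHz


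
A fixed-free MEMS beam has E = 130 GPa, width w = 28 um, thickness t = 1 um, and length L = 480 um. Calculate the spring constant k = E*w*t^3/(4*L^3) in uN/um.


Step 1: Convert E to consistent units (1 GPa = 1000 uN/um^2).
E = 130 GPa = 130000 uN/um^2
Step 2: Compute t^3 = 1^3 = 1
Step 3: Compute L^3 = 480^3 = 110592000
Step 4: k = 130000 * 28 * 1 / (4 * 110592000)
k = 0.0082 uN/um


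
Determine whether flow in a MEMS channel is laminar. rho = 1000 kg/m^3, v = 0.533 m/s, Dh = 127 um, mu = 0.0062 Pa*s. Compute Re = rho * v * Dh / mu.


Step 1: Convert Dh to meters: Dh = 127e-6 m
Step 2: Re = rho * v * Dh / mu
Re = 1000 * 0.533 * 127e-6 / 0.0062
Re = 10.918
Since Re = 10.918 is below ~2300, the flow is laminar.


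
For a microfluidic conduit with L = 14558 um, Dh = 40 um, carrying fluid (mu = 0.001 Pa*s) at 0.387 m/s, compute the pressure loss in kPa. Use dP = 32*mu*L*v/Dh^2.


Step 1: Convert to SI: L = 14558e-6 m, Dh = 40e-6 m
Step 2: dP = 32 * 0.001 * 14558e-6 * 0.387 / (40e-6)^2
Step 3: dP = 112678.92 Pa
Step 4: Convert to kPa: dP = 112.68 kPa


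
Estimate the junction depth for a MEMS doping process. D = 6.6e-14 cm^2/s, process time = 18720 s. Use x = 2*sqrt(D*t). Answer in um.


Step 1: Compute D*t = 6.6e-14 * 18720 = 1.23552e-09 cm^2
Step 2: sqrt(D*t) = 3.515e-05 cm
Step 3: x = 2 * 3.515e-05 cm = 7.03e-05 cm
Step 4: Convert to um (1 cm = 1e4 um): x = 0.703 um


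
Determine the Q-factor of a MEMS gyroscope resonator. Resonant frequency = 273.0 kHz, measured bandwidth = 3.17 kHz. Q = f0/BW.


Step 1: Q = f0 / bandwidth
Step 2: Q = 273.0 / 3.17
Q = 86.1


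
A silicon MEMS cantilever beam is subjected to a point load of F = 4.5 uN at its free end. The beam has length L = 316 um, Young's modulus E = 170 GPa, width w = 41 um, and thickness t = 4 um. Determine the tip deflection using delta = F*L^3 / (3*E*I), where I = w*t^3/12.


Step 1: Calculate the second moment of area.
I = w * t^3 / 12 = 41 * 4^3 / 12 = 218.6667 um^4
Step 2: Convert E to consistent units (1 GPa = 1000 uN/um^2).
E = 170 GPa = 170000 uN/um^2
Step 3: Calculate tip deflection.
delta = F * L^3 / (3 * E * I)
delta = 4.5 * 316^3 / (3 * 170000 * 218.6667)
delta = 1.2733 um


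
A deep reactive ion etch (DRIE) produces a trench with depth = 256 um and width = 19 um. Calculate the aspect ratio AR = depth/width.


Step 1: AR = depth / width
Step 2: AR = 256 / 19
AR = 13.5


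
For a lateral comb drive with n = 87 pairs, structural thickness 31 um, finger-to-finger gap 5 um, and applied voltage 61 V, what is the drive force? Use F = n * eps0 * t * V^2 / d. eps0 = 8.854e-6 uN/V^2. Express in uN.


Step 1: Parameters: n=87, eps0=8.854e-6 uN/V^2, t=31 um, V=61 V, d=5 um
Step 2: V^2 = 3721
Step 3: F = 87 * 8.854e-6 * 31 * 3721 / 5
F = 17.771 uN


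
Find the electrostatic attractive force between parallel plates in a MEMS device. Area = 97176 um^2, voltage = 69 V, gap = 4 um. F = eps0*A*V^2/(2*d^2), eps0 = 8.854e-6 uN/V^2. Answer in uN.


Step 1: Identify parameters.
eps0 = 8.854e-6 uN/V^2, A = 97176 um^2, V = 69 V, d = 4 um
Step 2: Compute V^2 = 69^2 = 4761
Step 3: Compute d^2 = 4^2 = 16
Step 4: F = 0.5 * 8.854e-6 * 97176 * 4761 / 16
F = 128.011 uN


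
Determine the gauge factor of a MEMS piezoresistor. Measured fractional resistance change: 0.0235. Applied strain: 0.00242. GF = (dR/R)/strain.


Step 1: Identify values.
dR/R = 0.0235, strain = 0.00242
Step 2: GF = (dR/R) / strain = 0.0235 / 0.00242
GF = 9.7


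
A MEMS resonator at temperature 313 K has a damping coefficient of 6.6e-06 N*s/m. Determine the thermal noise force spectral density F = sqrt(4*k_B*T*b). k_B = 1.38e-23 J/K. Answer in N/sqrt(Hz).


Step 1: Compute 4 * k_B * T * b
= 4 * 1.38e-23 * 313 * 6.6e-06
= 1.1403e-25 N^2/Hz
Step 2: F_noise = sqrt(1.1403e-25)
F_noise = 3.38e-13 N/sqrt(Hz)


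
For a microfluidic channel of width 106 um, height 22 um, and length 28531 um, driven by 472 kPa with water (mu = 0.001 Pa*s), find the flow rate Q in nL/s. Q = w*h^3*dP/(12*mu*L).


Step 1: Convert all dimensions to SI (meters).
w = 106e-6 m, h = 22e-6 m, L = 28531e-6 m, dP = 472e3 Pa
Step 2: Q = w * h^3 * dP / (12 * mu * L)
Q = 106e-6 * (22e-6)^3 * 472e3 / (12 * 0.001 * 28531e-6) = 1.55602893e-09 m^3/s
Step 3: Convert Q from m^3/s to nL/s (1 m^3 = 1e12 nL, so multiply by 1e12).
Q = 1556.029 nL/s


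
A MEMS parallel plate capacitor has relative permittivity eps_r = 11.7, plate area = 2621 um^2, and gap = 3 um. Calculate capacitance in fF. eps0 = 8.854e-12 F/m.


Step 1: Convert area to m^2: A = 2621e-12 m^2
Step 2: Convert gap to m: d = 3e-6 m
Step 3: C = eps0 * eps_r * A / d
C = 8.854e-12 * 11.7 * 2621e-12 / 3e-6
Step 4: Convert to fF (multiply by 1e15).
C = 90.5 fF


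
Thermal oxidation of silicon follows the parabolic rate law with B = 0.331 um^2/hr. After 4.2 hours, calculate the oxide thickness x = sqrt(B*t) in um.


Step 1: Compute B*t = 0.331 * 4.2 = 1.3902
Step 2: x = sqrt(1.3902)
x = 1.179 um


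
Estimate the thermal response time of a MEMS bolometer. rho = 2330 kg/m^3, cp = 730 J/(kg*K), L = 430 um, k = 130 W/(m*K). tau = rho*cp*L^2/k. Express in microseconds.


Step 1: Convert L to m: L = 430e-6 m
Step 2: L^2 = (430e-6)^2 = 1.849e-07 m^2
Step 3: tau = 2330 * 730 * 1.849e-07 / 130 = 2.41920315e-03 s
Step 4: Convert to microseconds (multiply by 1e6).
tau = 2419.203 us


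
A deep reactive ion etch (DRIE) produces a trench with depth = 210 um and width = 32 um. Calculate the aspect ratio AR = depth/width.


Step 1: AR = depth / width
Step 2: AR = 210 / 32
AR = 6.6


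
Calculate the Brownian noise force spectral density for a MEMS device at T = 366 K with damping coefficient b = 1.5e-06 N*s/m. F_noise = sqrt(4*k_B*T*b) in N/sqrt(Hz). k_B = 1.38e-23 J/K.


Step 1: Compute 4 * k_B * T * b
= 4 * 1.38e-23 * 366 * 1.5e-06
= 3.0305e-26 N^2/Hz
Step 2: F_noise = sqrt(3.0305e-26)
F_noise = 1.74e-13 N/sqrt(Hz)


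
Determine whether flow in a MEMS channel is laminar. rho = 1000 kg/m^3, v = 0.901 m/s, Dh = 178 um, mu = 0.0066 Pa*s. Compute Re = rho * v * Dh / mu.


Step 1: Convert Dh to meters: Dh = 178e-6 m
Step 2: Re = rho * v * Dh / mu
Re = 1000 * 0.901 * 178e-6 / 0.0066
Re = 24.3
Since Re = 24.3 is below ~2300, the flow is laminar.


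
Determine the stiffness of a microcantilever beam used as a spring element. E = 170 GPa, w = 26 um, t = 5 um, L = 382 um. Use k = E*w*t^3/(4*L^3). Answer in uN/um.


Step 1: Convert E to consistent units (1 GPa = 1000 uN/um^2).
E = 170 GPa = 170000 uN/um^2
Step 2: Compute t^3 = 5^3 = 125
Step 3: Compute L^3 = 382^3 = 55742968
Step 4: k = 170000 * 26 * 125 / (4 * 55742968)
k = 2.4779 uN/um


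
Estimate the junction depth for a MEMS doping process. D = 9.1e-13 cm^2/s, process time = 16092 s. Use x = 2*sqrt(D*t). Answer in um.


Step 1: Compute D*t = 9.1e-13 * 16092 = 1.464372e-08 cm^2
Step 2: sqrt(D*t) = 1.2101e-04 cm
Step 3: x = 2 * 1.2101e-04 cm = 2.4202e-04 cm
Step 4: Convert to um (1 cm = 1e4 um): x = 2.42 um


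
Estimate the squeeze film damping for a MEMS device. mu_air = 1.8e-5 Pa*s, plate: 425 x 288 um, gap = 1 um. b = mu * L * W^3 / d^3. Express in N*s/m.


Step 1: Convert to SI.
L = 425e-6 m, W = 288e-6 m, d = 1e-6 m
Step 2: W^3 = (288e-6)^3 = 2.39e-11 m^3
Step 3: d^3 = (1e-6)^3 = 1.00e-18 m^3
Step 4: b = 1.8e-5 * 425e-6 * 2.39e-11 / 1.00e-18
b = 1.83e-01 N*s/m


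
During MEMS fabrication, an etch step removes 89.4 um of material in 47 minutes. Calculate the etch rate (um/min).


Step 1: Etch rate = depth / time
Step 2: rate = 89.4 / 47
rate = 1.902 um/min


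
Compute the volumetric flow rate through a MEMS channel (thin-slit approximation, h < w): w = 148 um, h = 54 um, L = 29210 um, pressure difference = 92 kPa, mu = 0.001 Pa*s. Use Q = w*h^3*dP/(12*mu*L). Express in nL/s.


Step 1: Convert all dimensions to SI (meters).
w = 148e-6 m, h = 54e-6 m, L = 29210e-6 m, dP = 92e3 Pa
Step 2: Q = w * h^3 * dP / (12 * mu * L)
Q = 148e-6 * (54e-6)^3 * 92e3 / (12 * 0.001 * 29210e-6) = 6.11671181e-09 m^3/s
Step 3: Convert Q from m^3/s to nL/s (1 m^3 = 1e12 nL, so multiply by 1e12).
Q = 6116.712 nL/s


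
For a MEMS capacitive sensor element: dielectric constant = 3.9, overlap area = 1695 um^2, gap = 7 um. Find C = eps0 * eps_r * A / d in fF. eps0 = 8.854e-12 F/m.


Step 1: Convert area to m^2: A = 1695e-12 m^2
Step 2: Convert gap to m: d = 7e-6 m
Step 3: C = eps0 * eps_r * A / d
C = 8.854e-12 * 3.9 * 1695e-12 / 7e-6
Step 4: Convert to fF (multiply by 1e15).
C = 8.36 fF


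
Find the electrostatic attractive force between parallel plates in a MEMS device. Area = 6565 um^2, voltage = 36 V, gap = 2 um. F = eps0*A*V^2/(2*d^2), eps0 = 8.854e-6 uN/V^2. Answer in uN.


Step 1: Identify parameters.
eps0 = 8.854e-6 uN/V^2, A = 6565 um^2, V = 36 V, d = 2 um
Step 2: Compute V^2 = 36^2 = 1296
Step 3: Compute d^2 = 2^2 = 4
Step 4: F = 0.5 * 8.854e-6 * 6565 * 1296 / 4
F = 9.416 uN


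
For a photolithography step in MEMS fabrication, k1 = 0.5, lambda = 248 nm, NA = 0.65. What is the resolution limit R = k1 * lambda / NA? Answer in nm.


Step 1: Identify values: k1 = 0.5, lambda = 248 nm, NA = 0.65
Step 2: R = k1 * lambda / NA
R = 0.5 * 248 / 0.65
R = 190.8 nm


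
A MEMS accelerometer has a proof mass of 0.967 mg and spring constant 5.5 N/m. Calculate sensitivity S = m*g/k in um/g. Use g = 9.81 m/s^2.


Step 1: Convert mass: m = 0.967 mg = 9.67e-07 kg
Step 2: S = m * g / k = 9.67e-07 * 9.81 / 5.5
Step 3: S = 1.72e-06 m/g
Step 4: Convert to um/g: S = 1.725 um/g


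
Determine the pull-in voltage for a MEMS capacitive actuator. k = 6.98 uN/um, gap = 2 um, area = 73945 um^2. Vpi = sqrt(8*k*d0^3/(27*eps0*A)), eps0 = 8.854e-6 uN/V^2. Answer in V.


Step 1: Compute numerator: 8 * k * d0^3 = 8 * 6.98 * 2^3 = 446.72
Step 2: Compute denominator: 27 * eps0 * A = 27 * 8.854e-6 * 73945 = 17.677144
Step 3: Vpi = sqrt(446.72 / 17.677144)
Vpi = 5.03 V


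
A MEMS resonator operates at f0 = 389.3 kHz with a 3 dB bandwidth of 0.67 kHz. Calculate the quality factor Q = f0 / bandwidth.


Step 1: Q = f0 / bandwidth
Step 2: Q = 389.3 / 0.67
Q = 581.0


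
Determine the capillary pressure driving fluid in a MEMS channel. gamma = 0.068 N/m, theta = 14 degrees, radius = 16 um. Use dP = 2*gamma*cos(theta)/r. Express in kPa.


Step 1: cos(14 deg) = 0.9703
Step 2: Convert r to m: r = 16e-6 m
Step 3: dP = 2 * 0.068 * 0.9703 / 16e-6 = 8247.6 Pa
Step 4: Convert Pa to kPa (divide by 1000).
dP = 8.25 kPa


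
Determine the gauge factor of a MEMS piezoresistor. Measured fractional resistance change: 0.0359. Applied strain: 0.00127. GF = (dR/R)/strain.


Step 1: Identify values.
dR/R = 0.0359, strain = 0.00127
Step 2: GF = (dR/R) / strain = 0.0359 / 0.00127
GF = 28.3


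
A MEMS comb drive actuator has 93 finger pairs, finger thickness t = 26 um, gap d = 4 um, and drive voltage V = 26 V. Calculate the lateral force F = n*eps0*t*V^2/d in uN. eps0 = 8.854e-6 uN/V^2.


Step 1: Parameters: n=93, eps0=8.854e-6 uN/V^2, t=26 um, V=26 V, d=4 um
Step 2: V^2 = 676
Step 3: F = 93 * 8.854e-6 * 26 * 676 / 4
F = 3.618 uN


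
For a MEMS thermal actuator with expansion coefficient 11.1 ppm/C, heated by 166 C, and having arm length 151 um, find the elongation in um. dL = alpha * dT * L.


Step 1: Convert CTE: alpha = 11.1 ppm/C = 11.1e-6 /C
Step 2: dL = 11.1e-6 * 166 * 151
dL = 0.2782 um


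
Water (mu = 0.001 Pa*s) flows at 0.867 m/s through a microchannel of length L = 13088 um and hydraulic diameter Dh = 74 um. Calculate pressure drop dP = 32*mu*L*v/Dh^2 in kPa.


Step 1: Convert to SI: L = 13088e-6 m, Dh = 74e-6 m
Step 2: dP = 32 * 0.001 * 13088e-6 * 0.867 / (74e-6)^2
Step 3: dP = 66309.98 Pa
Step 4: Convert to kPa: dP = 66.31 kPa


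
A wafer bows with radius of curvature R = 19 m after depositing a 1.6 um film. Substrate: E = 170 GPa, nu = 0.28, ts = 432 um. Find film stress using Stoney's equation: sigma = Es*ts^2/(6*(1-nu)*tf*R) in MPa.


Step 1: Compute numerator: Es * ts^2 = 170 * 432^2 = 31726080 (GPa*um^2)
Step 2: Compute denominator (R in um): 6*(1-nu)*tf*R = 6*0.72*1.6*19e6 = 131328000.0 (um^2)
Step 3: sigma (GPa) = 31726080 / 131328000.0 = 2.41579e-01 GPa
Step 4: Convert to MPa (x1000): sigma = 241.6 MPa


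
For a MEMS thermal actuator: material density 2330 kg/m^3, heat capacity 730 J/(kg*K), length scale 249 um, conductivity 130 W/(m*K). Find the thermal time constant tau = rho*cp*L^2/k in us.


Step 1: Convert L to m: L = 249e-6 m
Step 2: L^2 = (249e-6)^2 = 6.2001e-08 m^2
Step 3: tau = 2330 * 730 * 6.2001e-08 / 130 = 8.1121155e-04 s
Step 4: Convert to microseconds (multiply by 1e6).
tau = 811.212 us


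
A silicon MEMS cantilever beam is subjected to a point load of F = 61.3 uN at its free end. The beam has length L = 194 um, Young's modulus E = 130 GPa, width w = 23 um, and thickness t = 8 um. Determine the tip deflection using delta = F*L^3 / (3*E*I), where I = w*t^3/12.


Step 1: Calculate the second moment of area.
I = w * t^3 / 12 = 23 * 8^3 / 12 = 981.3333 um^4
Step 2: Convert E to consistent units (1 GPa = 1000 uN/um^2).
E = 130 GPa = 130000 uN/um^2
Step 3: Calculate tip deflection.
delta = F * L^3 / (3 * E * I)
delta = 61.3 * 194^3 / (3 * 130000 * 981.3333)
delta = 1.1695 um


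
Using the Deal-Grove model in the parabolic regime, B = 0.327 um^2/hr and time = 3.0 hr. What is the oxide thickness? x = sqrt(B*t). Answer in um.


Step 1: Compute B*t = 0.327 * 3.0 = 0.981
Step 2: x = sqrt(0.981)
x = 0.99 um


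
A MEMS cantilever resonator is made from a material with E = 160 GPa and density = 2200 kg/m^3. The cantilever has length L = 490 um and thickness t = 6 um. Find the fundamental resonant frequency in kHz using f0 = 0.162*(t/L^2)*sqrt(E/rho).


Step 1: Convert units to SI.
t_SI = 6e-6 m, L_SI = 490e-6 m
Step 2: Calculate sqrt(E/rho).
sqrt(160e9 / 2200) = 8528.03 m/s
Step 3: Compute f0.
f0 = 0.162 * 6e-6 / (490e-6)^2 * 8528.03 = 34524.1 Hz = 34.52 kHz


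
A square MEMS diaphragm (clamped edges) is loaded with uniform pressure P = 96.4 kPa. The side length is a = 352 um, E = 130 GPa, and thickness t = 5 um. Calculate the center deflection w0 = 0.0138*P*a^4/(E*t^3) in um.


Step 1: Convert pressure to compatible units (E is in GPa, so P in GPa).
P = 96.4 kPa = 96.4e-6 GPa
Step 2: Compute numerator: 0.0138 * P * a^4.
a^4 = 352^4 = 15352201216
numerator = 0.0138 * 96.4e-6 * 15352201216 = 2.042334e+04
Step 3: Compute denominator: E * t^3 = 130 * 5^3 = 16250
Step 4: w0 = numerator / denominator = 2.042334e+04 / 16250 = 1.2568 um


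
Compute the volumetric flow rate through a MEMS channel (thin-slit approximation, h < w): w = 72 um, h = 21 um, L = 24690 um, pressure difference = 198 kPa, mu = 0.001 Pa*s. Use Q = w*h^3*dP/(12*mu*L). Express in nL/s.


Step 1: Convert all dimensions to SI (meters).
w = 72e-6 m, h = 21e-6 m, L = 24690e-6 m, dP = 198e3 Pa
Step 2: Q = w * h^3 * dP / (12 * mu * L)
Q = 72e-6 * (21e-6)^3 * 198e3 / (12 * 0.001 * 24690e-6) = 4.4560826e-10 m^3/s
Step 3: Convert Q from m^3/s to nL/s (1 m^3 = 1e12 nL, so multiply by 1e12).
Q = 445.608 nL/s


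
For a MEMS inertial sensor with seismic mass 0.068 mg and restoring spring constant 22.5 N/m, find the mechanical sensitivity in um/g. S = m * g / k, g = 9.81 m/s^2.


Step 1: Convert mass: m = 0.068 mg = 6.80e-08 kg
Step 2: S = m * g / k = 6.80e-08 * 9.81 / 22.5
Step 3: S = 2.96e-08 m/g
Step 4: Convert to um/g: S = 0.03 um/g


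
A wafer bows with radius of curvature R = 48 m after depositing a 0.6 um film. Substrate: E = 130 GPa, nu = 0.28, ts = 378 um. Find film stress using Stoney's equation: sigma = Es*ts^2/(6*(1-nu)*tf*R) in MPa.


Step 1: Compute numerator: Es * ts^2 = 130 * 378^2 = 18574920 (GPa*um^2)
Step 2: Compute denominator (R in um): 6*(1-nu)*tf*R = 6*0.72*0.6*48e6 = 124416000.0 (um^2)
Step 3: sigma (GPa) = 18574920 / 124416000.0 = 1.49297e-01 GPa
Step 4: Convert to MPa (x1000): sigma = 149.3 MPa


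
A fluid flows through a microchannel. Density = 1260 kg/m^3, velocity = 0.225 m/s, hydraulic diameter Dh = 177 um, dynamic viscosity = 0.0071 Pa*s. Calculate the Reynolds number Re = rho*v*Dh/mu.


Step 1: Convert Dh to meters: Dh = 177e-6 m
Step 2: Re = rho * v * Dh / mu
Re = 1260 * 0.225 * 177e-6 / 0.0071
Re = 7.068


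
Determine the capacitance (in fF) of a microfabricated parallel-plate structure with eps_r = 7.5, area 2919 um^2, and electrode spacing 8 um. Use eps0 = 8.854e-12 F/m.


Step 1: Convert area to m^2: A = 2919e-12 m^2
Step 2: Convert gap to m: d = 8e-6 m
Step 3: C = eps0 * eps_r * A / d
C = 8.854e-12 * 7.5 * 2919e-12 / 8e-6
Step 4: Convert to fF (multiply by 1e15).
C = 24.23 fF


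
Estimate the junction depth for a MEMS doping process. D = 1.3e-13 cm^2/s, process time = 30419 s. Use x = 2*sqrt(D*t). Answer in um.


Step 1: Compute D*t = 1.3e-13 * 30419 = 3.95447e-09 cm^2
Step 2: sqrt(D*t) = 6.28846e-05 cm
Step 3: x = 2 * 6.28846e-05 cm = 1.257692e-04 cm
Step 4: Convert to um (1 cm = 1e4 um): x = 1.258 um


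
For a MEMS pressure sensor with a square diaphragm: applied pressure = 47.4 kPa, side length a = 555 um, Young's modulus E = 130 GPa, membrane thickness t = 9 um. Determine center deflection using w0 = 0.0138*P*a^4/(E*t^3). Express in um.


Step 1: Convert pressure to compatible units (E is in GPa, so P in GPa).
P = 47.4 kPa = 47.4e-6 GPa
Step 2: Compute numerator: 0.0138 * P * a^4.
a^4 = 555^4 = 94879400625
numerator = 0.0138 * 47.4e-6 * 94879400625 = 6.20625e+04
Step 3: Compute denominator: E * t^3 = 130 * 9^3 = 94770
Step 4: w0 = numerator / denominator = 6.20625e+04 / 94770 = 0.6549 um


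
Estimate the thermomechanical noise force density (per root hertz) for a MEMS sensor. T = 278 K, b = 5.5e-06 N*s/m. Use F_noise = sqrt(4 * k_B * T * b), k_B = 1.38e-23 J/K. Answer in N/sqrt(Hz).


Step 1: Compute 4 * k_B * T * b
= 4 * 1.38e-23 * 278 * 5.5e-06
= 8.4401e-26 N^2/Hz
Step 2: F_noise = sqrt(8.4401e-26)
F_noise = 2.91e-13 N/sqrt(Hz)


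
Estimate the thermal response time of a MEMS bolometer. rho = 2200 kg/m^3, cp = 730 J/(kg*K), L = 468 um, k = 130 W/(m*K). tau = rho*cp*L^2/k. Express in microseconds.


Step 1: Convert L to m: L = 468e-6 m
Step 2: L^2 = (468e-6)^2 = 2.19024e-07 m^2
Step 3: tau = 2200 * 730 * 2.19024e-07 / 130 = 2.7057888e-03 s
Step 4: Convert to microseconds (multiply by 1e6).
tau = 2705.789 us


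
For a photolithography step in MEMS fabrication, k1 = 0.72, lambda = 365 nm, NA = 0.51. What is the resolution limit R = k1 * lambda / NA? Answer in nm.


Step 1: Identify values: k1 = 0.72, lambda = 365 nm, NA = 0.51
Step 2: R = k1 * lambda / NA
R = 0.72 * 365 / 0.51
R = 515.3 nm


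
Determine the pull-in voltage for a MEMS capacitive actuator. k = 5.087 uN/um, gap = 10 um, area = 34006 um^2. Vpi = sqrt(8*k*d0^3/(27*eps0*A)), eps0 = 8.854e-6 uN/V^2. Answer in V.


Step 1: Compute numerator: 8 * k * d0^3 = 8 * 5.087 * 10^3 = 40696.0
Step 2: Compute denominator: 27 * eps0 * A = 27 * 8.854e-6 * 34006 = 8.129406
Step 3: Vpi = sqrt(40696.0 / 8.129406)
Vpi = 70.75 V


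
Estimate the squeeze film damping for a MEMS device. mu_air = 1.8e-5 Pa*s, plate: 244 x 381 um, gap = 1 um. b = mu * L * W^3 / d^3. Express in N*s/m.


Step 1: Convert to SI.
L = 244e-6 m, W = 381e-6 m, d = 1e-6 m
Step 2: W^3 = (381e-6)^3 = 5.53e-11 m^3
Step 3: d^3 = (1e-6)^3 = 1.00e-18 m^3
Step 4: b = 1.8e-5 * 244e-6 * 5.53e-11 / 1.00e-18
b = 2.43e-01 N*s/m


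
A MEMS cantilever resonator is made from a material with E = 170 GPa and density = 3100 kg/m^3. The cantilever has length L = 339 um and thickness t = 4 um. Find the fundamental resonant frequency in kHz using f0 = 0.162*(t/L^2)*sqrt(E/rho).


Step 1: Convert units to SI.
t_SI = 4e-6 m, L_SI = 339e-6 m
Step 2: Calculate sqrt(E/rho).
sqrt(170e9 / 3100) = 7405.32 m/s
Step 3: Compute f0.
f0 = 0.162 * 4e-6 / (339e-6)^2 * 7405.32 = 41756.1 Hz = 41.76 kHz


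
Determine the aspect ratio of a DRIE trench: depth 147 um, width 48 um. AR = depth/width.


Step 1: AR = depth / width
Step 2: AR = 147 / 48
AR = 3.1


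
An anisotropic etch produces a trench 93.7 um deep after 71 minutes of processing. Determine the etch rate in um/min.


Step 1: Etch rate = depth / time
Step 2: rate = 93.7 / 71
rate = 1.32 um/min


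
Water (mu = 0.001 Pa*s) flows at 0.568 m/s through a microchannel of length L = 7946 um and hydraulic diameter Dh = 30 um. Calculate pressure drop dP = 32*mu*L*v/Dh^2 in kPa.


Step 1: Convert to SI: L = 7946e-6 m, Dh = 30e-6 m
Step 2: dP = 32 * 0.001 * 7946e-6 * 0.568 / (30e-6)^2
Step 3: dP = 160473.88 Pa
Step 4: Convert to kPa: dP = 160.47 kPa


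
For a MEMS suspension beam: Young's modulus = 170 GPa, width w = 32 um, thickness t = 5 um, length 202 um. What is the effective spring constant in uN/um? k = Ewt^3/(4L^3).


Step 1: Convert E to consistent units (1 GPa = 1000 uN/um^2).
E = 170 GPa = 170000 uN/um^2
Step 2: Compute t^3 = 5^3 = 125
Step 3: Compute L^3 = 202^3 = 8242408
Step 4: k = 170000 * 32 * 125 / (4 * 8242408)
k = 20.625 uN/um


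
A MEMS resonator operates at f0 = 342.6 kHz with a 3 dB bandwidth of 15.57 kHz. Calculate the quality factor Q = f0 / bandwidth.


Step 1: Q = f0 / bandwidth
Step 2: Q = 342.6 / 15.57
Q = 22.0


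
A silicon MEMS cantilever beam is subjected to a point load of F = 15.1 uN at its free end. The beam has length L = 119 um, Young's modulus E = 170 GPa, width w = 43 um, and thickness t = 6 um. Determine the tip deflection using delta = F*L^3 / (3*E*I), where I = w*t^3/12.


Step 1: Calculate the second moment of area.
I = w * t^3 / 12 = 43 * 6^3 / 12 = 774.0 um^4
Step 2: Convert E to consistent units (1 GPa = 1000 uN/um^2).
E = 170 GPa = 170000 uN/um^2
Step 3: Calculate tip deflection.
delta = F * L^3 / (3 * E * I)
delta = 15.1 * 119^3 / (3 * 170000 * 774.0)
delta = 0.0645 um


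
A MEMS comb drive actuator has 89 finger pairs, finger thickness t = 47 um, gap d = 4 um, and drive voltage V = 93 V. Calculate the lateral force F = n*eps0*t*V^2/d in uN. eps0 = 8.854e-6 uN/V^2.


Step 1: Parameters: n=89, eps0=8.854e-6 uN/V^2, t=47 um, V=93 V, d=4 um
Step 2: V^2 = 8649
Step 3: F = 89 * 8.854e-6 * 47 * 8649 / 4
F = 80.082 uN


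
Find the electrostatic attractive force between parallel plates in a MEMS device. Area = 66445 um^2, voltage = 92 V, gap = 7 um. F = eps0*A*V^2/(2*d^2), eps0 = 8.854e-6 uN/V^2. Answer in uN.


Step 1: Identify parameters.
eps0 = 8.854e-6 uN/V^2, A = 66445 um^2, V = 92 V, d = 7 um
Step 2: Compute V^2 = 92^2 = 8464
Step 3: Compute d^2 = 7^2 = 49
Step 4: F = 0.5 * 8.854e-6 * 66445 * 8464 / 49
F = 50.81 uN


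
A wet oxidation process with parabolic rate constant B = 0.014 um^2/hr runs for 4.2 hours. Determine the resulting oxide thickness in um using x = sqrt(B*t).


Step 1: Compute B*t = 0.014 * 4.2 = 0.0588
Step 2: x = sqrt(0.0588)
x = 0.242 um


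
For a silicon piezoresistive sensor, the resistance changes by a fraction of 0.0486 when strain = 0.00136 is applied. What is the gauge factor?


Step 1: Identify values.
dR/R = 0.0486, strain = 0.00136
Step 2: GF = (dR/R) / strain = 0.0486 / 0.00136
GF = 35.7


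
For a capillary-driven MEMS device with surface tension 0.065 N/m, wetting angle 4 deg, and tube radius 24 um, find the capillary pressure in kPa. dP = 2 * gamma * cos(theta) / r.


Step 1: cos(4 deg) = 0.9976
Step 2: Convert r to m: r = 24e-6 m
Step 3: dP = 2 * 0.065 * 0.9976 / 24e-6 = 5403.7 Pa
Step 4: Convert Pa to kPa (divide by 1000).
dP = 5.4 kPa


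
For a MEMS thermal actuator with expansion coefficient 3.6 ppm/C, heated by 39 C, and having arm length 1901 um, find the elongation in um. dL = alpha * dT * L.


Step 1: Convert CTE: alpha = 3.6 ppm/C = 3.6e-6 /C
Step 2: dL = 3.6e-6 * 39 * 1901
dL = 0.2669 um


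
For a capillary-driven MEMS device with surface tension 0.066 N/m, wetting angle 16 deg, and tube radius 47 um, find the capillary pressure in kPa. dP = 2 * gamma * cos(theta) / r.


Step 1: cos(16 deg) = 0.9613
Step 2: Convert r to m: r = 47e-6 m
Step 3: dP = 2 * 0.066 * 0.9613 / 47e-6 = 2699.8 Pa
Step 4: Convert Pa to kPa (divide by 1000).
dP = 2.7 kPa


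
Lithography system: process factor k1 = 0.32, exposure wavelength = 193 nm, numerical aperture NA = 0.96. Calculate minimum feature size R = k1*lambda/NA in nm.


Step 1: Identify values: k1 = 0.32, lambda = 193 nm, NA = 0.96
Step 2: R = k1 * lambda / NA
R = 0.32 * 193 / 0.96
R = 64.3 nm


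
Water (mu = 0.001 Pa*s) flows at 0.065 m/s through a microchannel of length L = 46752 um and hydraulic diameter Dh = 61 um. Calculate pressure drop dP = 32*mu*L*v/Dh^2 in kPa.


Step 1: Convert to SI: L = 46752e-6 m, Dh = 61e-6 m
Step 2: dP = 32 * 0.001 * 46752e-6 * 0.065 / (61e-6)^2
Step 3: dP = 26133.88 Pa
Step 4: Convert to kPa: dP = 26.13 kPa


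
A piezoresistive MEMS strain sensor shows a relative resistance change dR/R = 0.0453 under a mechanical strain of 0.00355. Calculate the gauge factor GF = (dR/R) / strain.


Step 1: Identify values.
dR/R = 0.0453, strain = 0.00355
Step 2: GF = (dR/R) / strain = 0.0453 / 0.00355
GF = 12.8


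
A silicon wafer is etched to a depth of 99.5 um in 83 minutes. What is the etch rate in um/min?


Step 1: Etch rate = depth / time
Step 2: rate = 99.5 / 83
rate = 1.199 um/min


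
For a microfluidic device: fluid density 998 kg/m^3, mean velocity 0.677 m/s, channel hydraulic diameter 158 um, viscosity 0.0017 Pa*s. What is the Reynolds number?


Step 1: Convert Dh to meters: Dh = 158e-6 m
Step 2: Re = rho * v * Dh / mu
Re = 998 * 0.677 * 158e-6 / 0.0017
Re = 62.795


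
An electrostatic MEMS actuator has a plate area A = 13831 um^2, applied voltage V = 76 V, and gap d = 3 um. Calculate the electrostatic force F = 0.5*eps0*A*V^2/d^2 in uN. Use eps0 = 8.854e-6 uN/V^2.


Step 1: Identify parameters.
eps0 = 8.854e-6 uN/V^2, A = 13831 um^2, V = 76 V, d = 3 um
Step 2: Compute V^2 = 76^2 = 5776
Step 3: Compute d^2 = 3^2 = 9
Step 4: F = 0.5 * 8.854e-6 * 13831 * 5776 / 9
F = 39.296 uN


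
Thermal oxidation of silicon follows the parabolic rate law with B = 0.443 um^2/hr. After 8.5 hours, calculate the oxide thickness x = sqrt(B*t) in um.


Step 1: Compute B*t = 0.443 * 8.5 = 3.7655
Step 2: x = sqrt(3.7655)
x = 1.94 um


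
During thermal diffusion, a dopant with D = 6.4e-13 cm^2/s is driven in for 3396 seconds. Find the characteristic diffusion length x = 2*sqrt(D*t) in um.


Step 1: Compute D*t = 6.4e-13 * 3396 = 2.17344e-09 cm^2
Step 2: sqrt(D*t) = 4.662e-05 cm
Step 3: x = 2 * 4.662e-05 cm = 9.324e-05 cm
Step 4: Convert to um (1 cm = 1e4 um): x = 0.932 um


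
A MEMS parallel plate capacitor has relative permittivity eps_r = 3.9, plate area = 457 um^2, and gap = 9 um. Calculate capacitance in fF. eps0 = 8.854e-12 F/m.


Step 1: Convert area to m^2: A = 457e-12 m^2
Step 2: Convert gap to m: d = 9e-6 m
Step 3: C = eps0 * eps_r * A / d
C = 8.854e-12 * 3.9 * 457e-12 / 9e-6
Step 4: Convert to fF (multiply by 1e15).
C = 1.75 fF


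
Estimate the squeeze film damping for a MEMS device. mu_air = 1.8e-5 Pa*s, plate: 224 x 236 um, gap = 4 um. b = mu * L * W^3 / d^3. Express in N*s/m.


Step 1: Convert to SI.
L = 224e-6 m, W = 236e-6 m, d = 4e-6 m
Step 2: W^3 = (236e-6)^3 = 1.31e-11 m^3
Step 3: d^3 = (4e-6)^3 = 6.40e-17 m^3
Step 4: b = 1.8e-5 * 224e-6 * 1.31e-11 / 6.40e-17
b = 8.28e-04 N*s/m


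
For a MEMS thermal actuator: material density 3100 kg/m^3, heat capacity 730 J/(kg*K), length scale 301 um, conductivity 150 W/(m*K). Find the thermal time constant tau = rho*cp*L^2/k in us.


Step 1: Convert L to m: L = 301e-6 m
Step 2: L^2 = (301e-6)^2 = 9.0601e-08 m^2
Step 3: tau = 3100 * 730 * 9.0601e-08 / 150 = 1.36686709e-03 s
Step 4: Convert to microseconds (multiply by 1e6).
tau = 1366.867 us


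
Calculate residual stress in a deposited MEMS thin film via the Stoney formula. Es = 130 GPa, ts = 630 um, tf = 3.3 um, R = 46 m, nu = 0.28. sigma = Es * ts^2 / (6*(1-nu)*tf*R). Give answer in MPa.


Step 1: Compute numerator: Es * ts^2 = 130 * 630^2 = 51597000 (GPa*um^2)
Step 2: Compute denominator (R in um): 6*(1-nu)*tf*R = 6*0.72*3.3*46e6 = 655776000.0 (um^2)
Step 3: sigma (GPa) = 51597000 / 655776000.0 = 7.8681e-02 GPa
Step 4: Convert to MPa (x1000): sigma = 78.7 MPa


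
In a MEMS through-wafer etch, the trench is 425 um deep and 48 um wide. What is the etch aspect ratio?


Step 1: AR = depth / width
Step 2: AR = 425 / 48
AR = 8.9


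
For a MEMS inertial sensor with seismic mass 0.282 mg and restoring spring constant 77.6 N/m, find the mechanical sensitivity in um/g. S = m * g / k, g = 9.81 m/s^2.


Step 1: Convert mass: m = 0.282 mg = 2.82e-07 kg
Step 2: S = m * g / k = 2.82e-07 * 9.81 / 77.6
Step 3: S = 3.56e-08 m/g
Step 4: Convert to um/g: S = 0.036 um/g


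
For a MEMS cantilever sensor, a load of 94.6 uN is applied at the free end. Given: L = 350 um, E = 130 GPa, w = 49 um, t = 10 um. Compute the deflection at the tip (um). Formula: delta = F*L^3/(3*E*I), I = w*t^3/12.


Step 1: Calculate the second moment of area.
I = w * t^3 / 12 = 49 * 10^3 / 12 = 4083.3333 um^4
Step 2: Convert E to consistent units (1 GPa = 1000 uN/um^2).
E = 130 GPa = 130000 uN/um^2
Step 3: Calculate tip deflection.
delta = F * L^3 / (3 * E * I)
delta = 94.6 * 350^3 / (3 * 130000 * 4083.3333)
delta = 2.5469 um


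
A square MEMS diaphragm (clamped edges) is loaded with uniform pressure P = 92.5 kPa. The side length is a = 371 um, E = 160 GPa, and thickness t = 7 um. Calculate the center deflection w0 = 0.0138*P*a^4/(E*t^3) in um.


Step 1: Convert pressure to compatible units (E is in GPa, so P in GPa).
P = 92.5 kPa = 92.5e-6 GPa
Step 2: Compute numerator: 0.0138 * P * a^4.
a^4 = 371^4 = 18945044881
numerator = 0.0138 * 92.5e-6 * 18945044881 = 2.41833e+04
Step 3: Compute denominator: E * t^3 = 160 * 7^3 = 54880
Step 4: w0 = numerator / denominator = 2.41833e+04 / 54880 = 0.4407 um


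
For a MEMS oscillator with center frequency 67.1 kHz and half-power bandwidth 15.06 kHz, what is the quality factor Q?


Step 1: Q = f0 / bandwidth
Step 2: Q = 67.1 / 15.06
Q = 4.5


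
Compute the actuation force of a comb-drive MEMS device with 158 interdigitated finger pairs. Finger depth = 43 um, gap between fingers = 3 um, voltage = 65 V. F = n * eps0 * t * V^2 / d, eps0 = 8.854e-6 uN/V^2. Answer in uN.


Step 1: Parameters: n=158, eps0=8.854e-6 uN/V^2, t=43 um, V=65 V, d=3 um
Step 2: V^2 = 4225
Step 3: F = 158 * 8.854e-6 * 43 * 4225 / 3
F = 84.717 uN


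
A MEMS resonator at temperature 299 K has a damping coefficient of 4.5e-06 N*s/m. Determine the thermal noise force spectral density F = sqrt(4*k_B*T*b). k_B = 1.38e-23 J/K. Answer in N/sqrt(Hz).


Step 1: Compute 4 * k_B * T * b
= 4 * 1.38e-23 * 299 * 4.5e-06
= 7.4272e-26 N^2/Hz
Step 2: F_noise = sqrt(7.4272e-26)
F_noise = 2.73e-13 N/sqrt(Hz)


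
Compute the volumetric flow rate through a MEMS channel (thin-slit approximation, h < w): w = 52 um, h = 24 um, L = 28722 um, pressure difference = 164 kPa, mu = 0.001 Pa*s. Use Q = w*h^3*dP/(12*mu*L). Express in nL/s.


Step 1: Convert all dimensions to SI (meters).
w = 52e-6 m, h = 24e-6 m, L = 28722e-6 m, dP = 164e3 Pa
Step 2: Q = w * h^3 * dP / (12 * mu * L)
Q = 52e-6 * (24e-6)^3 * 164e3 / (12 * 0.001 * 28722e-6) = 3.4204638e-10 m^3/s
Step 3: Convert Q from m^3/s to nL/s (1 m^3 = 1e12 nL, so multiply by 1e12).
Q = 342.046 nL/s


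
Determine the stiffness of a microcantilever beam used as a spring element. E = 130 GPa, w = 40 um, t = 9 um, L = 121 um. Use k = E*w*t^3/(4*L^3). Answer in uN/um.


Step 1: Convert E to consistent units (1 GPa = 1000 uN/um^2).
E = 130 GPa = 130000 uN/um^2
Step 2: Compute t^3 = 9^3 = 729
Step 3: Compute L^3 = 121^3 = 1771561
Step 4: k = 130000 * 40 * 729 / (4 * 1771561)
k = 534.9519 uN/um


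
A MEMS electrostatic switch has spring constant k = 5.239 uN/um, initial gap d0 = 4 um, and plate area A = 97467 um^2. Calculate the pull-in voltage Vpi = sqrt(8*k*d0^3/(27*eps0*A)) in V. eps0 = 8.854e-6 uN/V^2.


Step 1: Compute numerator: 8 * k * d0^3 = 8 * 5.239 * 4^3 = 2682.368
Step 2: Compute denominator: 27 * eps0 * A = 27 * 8.854e-6 * 97467 = 23.300266
Step 3: Vpi = sqrt(2682.368 / 23.300266)
Vpi = 10.73 V


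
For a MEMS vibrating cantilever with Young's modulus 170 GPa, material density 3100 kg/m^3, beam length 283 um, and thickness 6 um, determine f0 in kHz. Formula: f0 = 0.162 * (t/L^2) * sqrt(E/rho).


Step 1: Convert units to SI.
t_SI = 6e-6 m, L_SI = 283e-6 m
Step 2: Calculate sqrt(E/rho).
sqrt(170e9 / 3100) = 7405.32 m/s
Step 3: Compute f0.
f0 = 0.162 * 6e-6 / (283e-6)^2 * 7405.32 = 89874.7 Hz = 89.87 kHz


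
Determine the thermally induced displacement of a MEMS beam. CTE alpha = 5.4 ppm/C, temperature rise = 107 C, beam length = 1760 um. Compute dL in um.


Step 1: Convert CTE: alpha = 5.4 ppm/C = 5.4e-6 /C
Step 2: dL = 5.4e-6 * 107 * 1760
dL = 1.0169 um


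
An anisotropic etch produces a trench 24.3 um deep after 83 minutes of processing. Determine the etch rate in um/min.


Step 1: Etch rate = depth / time
Step 2: rate = 24.3 / 83
rate = 0.293 um/min


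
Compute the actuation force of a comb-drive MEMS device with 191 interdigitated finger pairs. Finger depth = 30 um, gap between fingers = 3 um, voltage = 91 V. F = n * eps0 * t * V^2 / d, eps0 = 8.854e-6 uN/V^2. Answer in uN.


Step 1: Parameters: n=191, eps0=8.854e-6 uN/V^2, t=30 um, V=91 V, d=3 um
Step 2: V^2 = 8281
Step 3: F = 191 * 8.854e-6 * 30 * 8281 / 3
F = 140.041 uN


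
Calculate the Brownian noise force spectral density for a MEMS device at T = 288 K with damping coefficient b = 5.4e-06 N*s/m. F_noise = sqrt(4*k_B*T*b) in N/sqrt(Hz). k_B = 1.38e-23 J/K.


Step 1: Compute 4 * k_B * T * b
= 4 * 1.38e-23 * 288 * 5.4e-06
= 8.5847e-26 N^2/Hz
Step 2: F_noise = sqrt(8.5847e-26)
F_noise = 2.93e-13 N/sqrt(Hz)


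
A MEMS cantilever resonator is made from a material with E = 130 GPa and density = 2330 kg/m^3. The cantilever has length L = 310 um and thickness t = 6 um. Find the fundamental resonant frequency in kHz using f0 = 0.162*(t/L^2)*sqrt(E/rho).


Step 1: Convert units to SI.
t_SI = 6e-6 m, L_SI = 310e-6 m
Step 2: Calculate sqrt(E/rho).
sqrt(130e9 / 2330) = 7469.54 m/s
Step 3: Compute f0.
f0 = 0.162 * 6e-6 / (310e-6)^2 * 7469.54 = 75550.4 Hz = 75.55 kHz


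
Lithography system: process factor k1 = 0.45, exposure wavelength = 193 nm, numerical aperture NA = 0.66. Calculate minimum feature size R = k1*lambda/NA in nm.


Step 1: Identify values: k1 = 0.45, lambda = 193 nm, NA = 0.66
Step 2: R = k1 * lambda / NA
R = 0.45 * 193 / 0.66
R = 131.6 nm


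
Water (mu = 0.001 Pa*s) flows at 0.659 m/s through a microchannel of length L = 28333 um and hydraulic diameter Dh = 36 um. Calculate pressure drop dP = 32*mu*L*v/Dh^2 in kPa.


Step 1: Convert to SI: L = 28333e-6 m, Dh = 36e-6 m
Step 2: dP = 32 * 0.001 * 28333e-6 * 0.659 / (36e-6)^2
Step 3: dP = 461023.38 Pa
Step 4: Convert to kPa: dP = 461.02 kPa


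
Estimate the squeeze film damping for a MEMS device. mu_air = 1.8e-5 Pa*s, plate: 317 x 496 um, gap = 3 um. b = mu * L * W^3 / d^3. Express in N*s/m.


Step 1: Convert to SI.
L = 317e-6 m, W = 496e-6 m, d = 3e-6 m
Step 2: W^3 = (496e-6)^3 = 1.22e-10 m^3
Step 3: d^3 = (3e-6)^3 = 2.70e-17 m^3
Step 4: b = 1.8e-5 * 317e-6 * 1.22e-10 / 2.70e-17
b = 2.58e-02 N*s/m


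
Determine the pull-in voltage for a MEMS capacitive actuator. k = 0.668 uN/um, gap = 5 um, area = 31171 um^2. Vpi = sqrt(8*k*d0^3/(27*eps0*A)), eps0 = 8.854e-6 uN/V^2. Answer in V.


Step 1: Compute numerator: 8 * k * d0^3 = 8 * 0.668 * 5^3 = 668.0
Step 2: Compute denominator: 27 * eps0 * A = 27 * 8.854e-6 * 31171 = 7.451677
Step 3: Vpi = sqrt(668.0 / 7.451677)
Vpi = 9.47 V


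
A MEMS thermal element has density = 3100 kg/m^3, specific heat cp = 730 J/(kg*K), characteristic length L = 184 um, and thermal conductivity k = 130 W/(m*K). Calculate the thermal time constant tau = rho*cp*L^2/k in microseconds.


Step 1: Convert L to m: L = 184e-6 m
Step 2: L^2 = (184e-6)^2 = 3.3856e-08 m^2
Step 3: tau = 3100 * 730 * 3.3856e-08 / 130 = 5.8935483e-04 s
Step 4: Convert to microseconds (multiply by 1e6).
tau = 589.355 us


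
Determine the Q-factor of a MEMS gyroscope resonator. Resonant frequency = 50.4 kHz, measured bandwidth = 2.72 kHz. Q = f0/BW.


Step 1: Q = f0 / bandwidth
Step 2: Q = 50.4 / 2.72
Q = 18.5


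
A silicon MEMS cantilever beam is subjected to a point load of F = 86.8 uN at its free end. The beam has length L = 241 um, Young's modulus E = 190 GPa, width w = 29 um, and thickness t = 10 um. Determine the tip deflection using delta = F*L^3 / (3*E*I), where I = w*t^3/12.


Step 1: Calculate the second moment of area.
I = w * t^3 / 12 = 29 * 10^3 / 12 = 2416.6667 um^4
Step 2: Convert E to consistent units (1 GPa = 1000 uN/um^2).
E = 190 GPa = 190000 uN/um^2
Step 3: Calculate tip deflection.
delta = F * L^3 / (3 * E * I)
delta = 86.8 * 241^3 / (3 * 190000 * 2416.6667)
delta = 0.882 um


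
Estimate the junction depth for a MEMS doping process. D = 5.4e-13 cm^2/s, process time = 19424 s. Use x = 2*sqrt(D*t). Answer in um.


Step 1: Compute D*t = 5.4e-13 * 19424 = 1.048896e-08 cm^2
Step 2: sqrt(D*t) = 1.02416e-04 cm
Step 3: x = 2 * 1.02416e-04 cm = 2.04832e-04 cm
Step 4: Convert to um (1 cm = 1e4 um): x = 2.048 um


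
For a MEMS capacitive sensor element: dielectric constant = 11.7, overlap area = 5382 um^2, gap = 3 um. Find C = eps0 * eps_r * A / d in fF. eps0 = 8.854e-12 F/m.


Step 1: Convert area to m^2: A = 5382e-12 m^2
Step 2: Convert gap to m: d = 3e-6 m
Step 3: C = eps0 * eps_r * A / d
C = 8.854e-12 * 11.7 * 5382e-12 / 3e-6
Step 4: Convert to fF (multiply by 1e15).
C = 185.84 fF


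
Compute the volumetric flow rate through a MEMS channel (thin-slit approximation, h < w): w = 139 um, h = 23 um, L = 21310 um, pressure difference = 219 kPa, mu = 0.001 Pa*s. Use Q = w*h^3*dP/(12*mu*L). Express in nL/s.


Step 1: Convert all dimensions to SI (meters).
w = 139e-6 m, h = 23e-6 m, L = 21310e-6 m, dP = 219e3 Pa
Step 2: Q = w * h^3 * dP / (12 * mu * L)
Q = 139e-6 * (23e-6)^3 * 219e3 / (12 * 0.001 * 21310e-6) = 1.44836402e-09 m^3/s
Step 3: Convert Q from m^3/s to nL/s (1 m^3 = 1e12 nL, so multiply by 1e12).
Q = 1448.364 nL/s


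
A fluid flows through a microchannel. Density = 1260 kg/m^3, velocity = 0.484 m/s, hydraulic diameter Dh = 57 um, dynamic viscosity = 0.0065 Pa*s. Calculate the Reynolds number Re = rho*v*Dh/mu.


Step 1: Convert Dh to meters: Dh = 57e-6 m
Step 2: Re = rho * v * Dh / mu
Re = 1260 * 0.484 * 57e-6 / 0.0065
Re = 5.348


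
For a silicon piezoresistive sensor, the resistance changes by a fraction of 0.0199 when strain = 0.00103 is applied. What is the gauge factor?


Step 1: Identify values.
dR/R = 0.0199, strain = 0.00103
Step 2: GF = (dR/R) / strain = 0.0199 / 0.00103
GF = 19.3


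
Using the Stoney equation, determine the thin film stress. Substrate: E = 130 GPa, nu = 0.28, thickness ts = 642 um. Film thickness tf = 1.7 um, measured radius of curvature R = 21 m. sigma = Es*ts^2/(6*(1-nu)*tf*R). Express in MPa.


Step 1: Compute numerator: Es * ts^2 = 130 * 642^2 = 53581320 (GPa*um^2)
Step 2: Compute denominator (R in um): 6*(1-nu)*tf*R = 6*0.72*1.7*21e6 = 154224000.0 (um^2)
Step 3: sigma (GPa) = 53581320 / 154224000.0 = 3.47425e-01 GPa
Step 4: Convert to MPa (x1000): sigma = 347.4 MPa


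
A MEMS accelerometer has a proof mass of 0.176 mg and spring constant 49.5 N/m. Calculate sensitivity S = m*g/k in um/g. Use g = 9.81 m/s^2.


Step 1: Convert mass: m = 0.176 mg = 1.76e-07 kg
Step 2: S = m * g / k = 1.76e-07 * 9.81 / 49.5
Step 3: S = 3.49e-08 m/g
Step 4: Convert to um/g: S = 0.035 um/g


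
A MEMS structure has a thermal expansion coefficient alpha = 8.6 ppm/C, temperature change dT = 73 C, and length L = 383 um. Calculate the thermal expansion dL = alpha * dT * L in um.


Step 1: Convert CTE: alpha = 8.6 ppm/C = 8.6e-6 /C
Step 2: dL = 8.6e-6 * 73 * 383
dL = 0.2404 um
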